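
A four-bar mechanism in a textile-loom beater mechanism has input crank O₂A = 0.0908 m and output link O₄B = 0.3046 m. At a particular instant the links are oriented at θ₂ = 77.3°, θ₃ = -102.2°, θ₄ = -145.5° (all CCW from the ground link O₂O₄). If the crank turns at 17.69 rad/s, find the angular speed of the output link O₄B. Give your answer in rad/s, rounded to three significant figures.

ω₂ = 17.69 rad/s
Differentiating the loop-closure r₂e^{iθ₂}+r₃e^{iθ₃}=r₁+r₄e^{iθ₄} gives r₂ω₂e^{iθ₂}+r₃ω₃e^{iθ₃}=r₄ω₄e^{iθ₄}.
Eliminating the other unknown: ω₄ = r₂ω₂ sin(θ₂−θ₃) / [r₄ sin(θ₄−θ₃)].
Numerator sine = +0.00873; denominator sine = -0.68582.
Result = 0.0908·17.69·(+0.00873) / (0.3046·(-0.68582)) = -0.067099 rad/s; magnitude 0.067099 rad/s.

0.0671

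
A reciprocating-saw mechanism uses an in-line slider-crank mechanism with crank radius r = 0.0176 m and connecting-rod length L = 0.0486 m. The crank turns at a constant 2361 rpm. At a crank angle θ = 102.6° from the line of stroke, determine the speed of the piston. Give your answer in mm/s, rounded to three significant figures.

ω = 2π·2361/60 = 247.2 rad/s
For an in-line slider-crank, x = r cosθ + √(L² − r² sin²θ), so v = −rω sinθ·[1 + r cosθ/√(L² − r² sin²θ)].
With r = 0.0176 m, L = 0.0486 m, θ = 102.6°: √(L² − r² sin²θ) = 0.045464 m.
v = −0.0176·247.2·0.97592·[1 + 0.0176·-0.21814/0.045464] = -3.8881 m/s.
|v| = 3.8881 m/s = 3888.1 mm/s.

3890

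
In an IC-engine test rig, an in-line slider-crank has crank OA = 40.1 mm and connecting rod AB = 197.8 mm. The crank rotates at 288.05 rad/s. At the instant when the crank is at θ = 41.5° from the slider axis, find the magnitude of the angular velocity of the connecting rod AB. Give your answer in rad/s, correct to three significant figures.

44.1

ω = 288.1 rad/s
The rod makes angle φ with the slider axis where L sinφ = r sinθ; differentiating, L cosφ·φ̇ = r ω cosθ.
L cosφ = √(L² − r² sin²θ) = 0.19601 m.
|ω_rod| = r ω |cosθ| / √(L² − r² sin²θ) = 0.0401·288.1·0.74896/0.19601 = 44.136 rad/s.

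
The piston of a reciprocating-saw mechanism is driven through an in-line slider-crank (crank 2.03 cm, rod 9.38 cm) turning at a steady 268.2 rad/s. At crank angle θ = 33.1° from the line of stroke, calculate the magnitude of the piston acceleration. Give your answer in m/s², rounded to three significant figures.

1350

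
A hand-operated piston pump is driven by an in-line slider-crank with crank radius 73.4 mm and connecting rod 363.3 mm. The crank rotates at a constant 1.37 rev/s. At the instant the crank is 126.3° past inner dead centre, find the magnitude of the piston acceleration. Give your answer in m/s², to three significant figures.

ω = 2π·1.37 = 8.608 rad/s
x(θ) = r cosθ + √(L² − r² sin²θ); with ω constant, a = ω²·d²x/dθ².
d²x/dθ² = −r cosθ − r²(cos2θ)/√u − r⁴ sin²2θ/(4u^{3/2}),  u = L² − r² sin²θ = 0.128488 m².
Substituting r = 0.0734 m, L = 0.3633 m, θ = 126.3°: d²x/dθ² = +0.047805 m.
a = ω²·d²x/dθ² = (8.608)²·(+0.047805) = +3.5422 m/s²;  |a| = 3.5422 m/s².

3.54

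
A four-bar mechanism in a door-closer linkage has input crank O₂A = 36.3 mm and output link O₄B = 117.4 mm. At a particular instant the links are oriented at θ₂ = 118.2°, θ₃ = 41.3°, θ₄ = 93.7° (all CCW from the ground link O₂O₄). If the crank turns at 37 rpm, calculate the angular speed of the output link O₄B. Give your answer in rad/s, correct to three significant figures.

1.47

ω₂ = 3.875 rad/s (from 37 rpm).
Differentiating the loop-closure r₂e^{iθ₂}+r₃e^{iθ₃}=r₁+r₄e^{iθ₄} gives r₂ω₂e^{iθ₂}+r₃ω₃e^{iθ₃}=r₄ω₄e^{iθ₄}.
Eliminating the other unknown: ω₄ = r₂ω₂ sin(θ₂−θ₃) / [r₄ sin(θ₄−θ₃)].
Numerator sine = +0.97398; denominator sine = +0.79229.
Result = 0.0363·3.875·(+0.97398) / (0.1174·(+0.79229)) = +1.4728 rad/s; magnitude 1.4728 rad/s.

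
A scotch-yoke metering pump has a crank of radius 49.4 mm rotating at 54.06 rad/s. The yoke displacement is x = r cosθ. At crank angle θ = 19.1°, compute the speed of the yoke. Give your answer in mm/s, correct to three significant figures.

ω = 54.06 rad/s
x = r cosθ ⇒ ẋ = −rω sinθ.
|v| = rω|sinθ| = 0.0494·54.06·|sin 19.1°| = 0.87386 m/s = 873.86 mm/s.

874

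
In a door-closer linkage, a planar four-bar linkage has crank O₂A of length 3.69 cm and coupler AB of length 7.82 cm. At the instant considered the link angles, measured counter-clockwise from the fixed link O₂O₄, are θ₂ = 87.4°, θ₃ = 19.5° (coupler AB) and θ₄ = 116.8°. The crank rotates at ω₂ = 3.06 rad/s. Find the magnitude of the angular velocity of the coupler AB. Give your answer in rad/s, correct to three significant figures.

ω₂ = 3.06 rad/s
Differentiating the loop-closure r₂e^{iθ₂}+r₃e^{iθ₃}=r₁+r₄e^{iθ₄} gives r₂ω₂e^{iθ₂}+r₃ω₃e^{iθ₃}=r₄ω₄e^{iθ₄}.
Eliminating the other unknown: ω₃ = r₂ω₂ sin(θ₄−θ₂) / [r₃ sin(θ₃−θ₄)].
Numerator sine = +0.49090; denominator sine = -0.99189.
Result = 0.0369·3.06·(+0.49090) / (0.0782·(-0.99189)) = -0.71461 rad/s; magnitude 0.71461 rad/s.

0.715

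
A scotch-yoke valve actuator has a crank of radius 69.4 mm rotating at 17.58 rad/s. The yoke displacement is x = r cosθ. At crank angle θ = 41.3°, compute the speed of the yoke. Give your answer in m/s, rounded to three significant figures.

ω = 17.58 rad/s
x = r cosθ ⇒ ẋ = −rω sinθ.
|v| = rω|sinθ| = 0.0694·17.58·|sin 41.3°| = 0.80524 m/s.

0.805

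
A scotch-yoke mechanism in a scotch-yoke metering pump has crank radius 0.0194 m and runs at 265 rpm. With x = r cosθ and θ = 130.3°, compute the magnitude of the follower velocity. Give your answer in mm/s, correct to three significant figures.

411

ω = 27.75 rad/s (from 265 rpm).
x = r cosθ ⇒ ẋ = −rω sinθ.
|v| = rω|sinθ| = 0.0194·27.75·|sin 130.3°| = 0.41059 m/s = 410.59 mm/s.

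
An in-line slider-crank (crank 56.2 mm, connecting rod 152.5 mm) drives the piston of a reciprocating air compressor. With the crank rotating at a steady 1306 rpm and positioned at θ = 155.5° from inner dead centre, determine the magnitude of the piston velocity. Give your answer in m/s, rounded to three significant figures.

ω = 2π·1306/60 = 136.8 rad/s
For an in-line slider-crank, x = r cosθ + √(L² − r² sin²θ), so v = −rω sinθ·[1 + r cosθ/√(L² − r² sin²θ)].
With r = 0.0562 m, L = 0.1525 m, θ = 155.5°: √(L² − r² sin²θ) = 0.15071 m.
v = −0.0562·136.8·0.41469·[1 + 0.0562·-0.90996/0.15071] = -2.1058 m/s.
|v| = 2.1058 m/s.

2.11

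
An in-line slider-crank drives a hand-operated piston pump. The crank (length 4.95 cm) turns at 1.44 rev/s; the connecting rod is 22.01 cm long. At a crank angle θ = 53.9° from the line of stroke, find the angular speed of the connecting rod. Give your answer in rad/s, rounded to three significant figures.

1.22

ω = 9.048 rad/s (converted from 1.44 rev/s).
The rod makes angle φ with the slider axis where L sinφ = r sinθ; differentiating, L cosφ·φ̇ = r ω cosθ.
L cosφ = √(L² − r² sin²θ) = 0.21644 m.
|ω_rod| = r ω |cosθ| / √(L² − r² sin²θ) = 0.0495·9.048·0.58920/0.21644 = 1.2192 rad/s.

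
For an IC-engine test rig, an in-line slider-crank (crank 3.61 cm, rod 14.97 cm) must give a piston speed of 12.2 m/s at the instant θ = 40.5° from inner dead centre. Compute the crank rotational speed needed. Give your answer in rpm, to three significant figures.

For an in-line slider-crank, |v_piston| = rω|sinθ|·[1 + r cosθ/√(L² − r² sin²θ)].
With r = 0.0361 m, L = 0.1497 m, θ = 40.5°: the bracketed kinematic factor |dx/dθ| = 0.027798 m.
ω = v/|dx/dθ| = 12.2/0.027798 = 438.88 rad/s.
N = 60ω/(2π) = 4191 rpm.

4190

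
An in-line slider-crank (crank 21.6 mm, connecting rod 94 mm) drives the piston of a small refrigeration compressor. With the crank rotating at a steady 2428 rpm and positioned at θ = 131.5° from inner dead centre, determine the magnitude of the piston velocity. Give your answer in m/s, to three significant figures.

3.48

ω = 2π·2428/60 = 254.3 rad/s
For an in-line slider-crank, x = r cosθ + √(L² − r² sin²θ), so v = −rω sinθ·[1 + r cosθ/√(L² − r² sin²θ)].
With r = 0.0216 m, L = 0.094 m, θ = 131.5°: √(L² − r² sin²θ) = 0.092597 m.
v = −0.0216·254.3·0.74896·[1 + 0.0216·-0.66262/0.092597] = -3.4775 m/s.
|v| = 3.4775 m/s.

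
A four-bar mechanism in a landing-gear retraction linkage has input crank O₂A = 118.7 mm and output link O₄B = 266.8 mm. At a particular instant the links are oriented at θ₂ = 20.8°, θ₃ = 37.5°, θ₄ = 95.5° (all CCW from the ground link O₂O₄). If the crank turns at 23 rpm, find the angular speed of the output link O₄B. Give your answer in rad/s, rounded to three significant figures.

0.363

ω₂ = 2.409 rad/s (from 23 rpm).
Differentiating the loop-closure r₂e^{iθ₂}+r₃e^{iθ₃}=r₁+r₄e^{iθ₄} gives r₂ω₂e^{iθ₂}+r₃ω₃e^{iθ₃}=r₄ω₄e^{iθ₄}.
Eliminating the other unknown: ω₄ = r₂ω₂ sin(θ₂−θ₃) / [r₄ sin(θ₄−θ₃)].
Numerator sine = -0.28736; denominator sine = +0.84805.
Result = 0.1187·2.409·(-0.28736) / (0.2668·(+0.84805)) = -0.3631 rad/s; magnitude 0.3631 rad/s.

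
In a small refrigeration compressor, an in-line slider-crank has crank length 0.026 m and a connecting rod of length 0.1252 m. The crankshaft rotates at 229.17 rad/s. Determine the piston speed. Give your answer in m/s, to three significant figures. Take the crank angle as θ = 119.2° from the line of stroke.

ω = 229.2 rad/s
For an in-line slider-crank, x = r cosθ + √(L² − r² sin²θ), so v = −rω sinθ·[1 + r cosθ/√(L² − r² sin²θ)].
With r = 0.026 m, L = 0.1252 m, θ = 119.2°: √(L² − r² sin²θ) = 0.12313 m.
v = −0.026·229.2·0.87292·[1 + 0.026·-0.48786/0.12313] = -4.6654 m/s.
|v| = 4.6654 m/s.

4.67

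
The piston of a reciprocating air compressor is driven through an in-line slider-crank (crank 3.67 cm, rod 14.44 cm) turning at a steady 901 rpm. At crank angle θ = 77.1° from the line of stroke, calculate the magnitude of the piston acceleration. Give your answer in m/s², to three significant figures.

ω = 2π·901/60 = 94.35 rad/s
x(θ) = r cosθ + √(L² − r² sin²θ); with ω constant, a = ω²·d²x/dθ².
d²x/dθ² = −r cosθ − r²(cos2θ)/√u − r⁴ sin²2θ/(4u^{3/2}),  u = L² − r² sin²θ = 0.0195716 m².
Substituting r = 0.0367 m, L = 0.1444 m, θ = 77.1°: d²x/dθ² = +0.00044327 m.
a = ω²·d²x/dθ² = (94.35)²·(+0.00044327) = +3.9462 m/s²;  |a| = 3.9462 m/s².

3.95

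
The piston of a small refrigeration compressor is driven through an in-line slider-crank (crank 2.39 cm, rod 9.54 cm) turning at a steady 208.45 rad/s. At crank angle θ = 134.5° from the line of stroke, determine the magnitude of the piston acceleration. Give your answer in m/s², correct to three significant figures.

728

ω = 208.4 rad/s
x(θ) = r cosθ + √(L² − r² sin²θ); with ω constant, a = ω²·d²x/dθ².
d²x/dθ² = −r cosθ − r²(cos2θ)/√u − r⁴ sin²2θ/(4u^{3/2}),  u = L² − r² sin²θ = 0.00881057 m².
Substituting r = 0.0239 m, L = 0.0954 m, θ = 134.5°: d²x/dθ² = +0.016759 m.
a = ω²·d²x/dθ² = (208.4)²·(+0.016759) = +728.22 m/s²;  |a| = 728.22 m/s².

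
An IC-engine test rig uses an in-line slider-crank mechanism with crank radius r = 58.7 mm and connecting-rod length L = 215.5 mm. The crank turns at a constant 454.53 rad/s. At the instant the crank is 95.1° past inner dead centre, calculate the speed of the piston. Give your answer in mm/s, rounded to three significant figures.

25900

ω = 454.5 rad/s
For an in-line slider-crank, x = r cosθ + √(L² − r² sin²θ), so v = −rω sinθ·[1 + r cosθ/√(L² − r² sin²θ)].
With r = 0.0587 m, L = 0.2155 m, θ = 95.1°: √(L² − r² sin²θ) = 0.20742 m.
v = −0.0587·454.5·0.99604·[1 + 0.0587·-0.08889/0.20742] = -25.907 m/s.
|v| = 25.907 m/s = 25907 mm/s.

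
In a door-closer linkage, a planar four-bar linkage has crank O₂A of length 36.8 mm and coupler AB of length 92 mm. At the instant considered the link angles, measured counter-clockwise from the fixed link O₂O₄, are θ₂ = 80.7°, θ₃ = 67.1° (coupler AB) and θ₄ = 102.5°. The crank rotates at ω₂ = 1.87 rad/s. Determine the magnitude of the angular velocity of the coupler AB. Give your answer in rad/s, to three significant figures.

ω₂ = 1.87 rad/s
Differentiating the loop-closure r₂e^{iθ₂}+r₃e^{iθ₃}=r₁+r₄e^{iθ₄} gives r₂ω₂e^{iθ₂}+r₃ω₃e^{iθ₃}=r₄ω₄e^{iθ₄}.
Eliminating the other unknown: ω₃ = r₂ω₂ sin(θ₄−θ₂) / [r₃ sin(θ₃−θ₄)].
Numerator sine = +0.37137; denominator sine = -0.57928.
Result = 0.0368·1.87·(+0.37137) / (0.092·(-0.57928)) = -0.47953 rad/s; magnitude 0.47953 rad/s.

0.480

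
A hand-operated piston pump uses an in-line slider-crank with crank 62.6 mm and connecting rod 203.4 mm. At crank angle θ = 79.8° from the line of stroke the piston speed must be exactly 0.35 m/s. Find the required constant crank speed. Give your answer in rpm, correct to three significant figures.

51.3

For an in-line slider-crank, |v_piston| = rω|sinθ|·[1 + r cosθ/√(L² − r² sin²θ)].
With r = 0.0626 m, L = 0.2034 m, θ = 79.8°: the bracketed kinematic factor |dx/dθ| = 0.065134 m.
ω = v/|dx/dθ| = 0.35/0.065134 = 5.3735 rad/s.
N = 60ω/(2π) = 51.313 rpm.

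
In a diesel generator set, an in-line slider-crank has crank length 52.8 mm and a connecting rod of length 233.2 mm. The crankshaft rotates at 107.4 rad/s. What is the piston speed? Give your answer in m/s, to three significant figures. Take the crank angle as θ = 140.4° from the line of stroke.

ω = 107.4 rad/s
For an in-line slider-crank, x = r cosθ + √(L² − r² sin²θ), so v = −rω sinθ·[1 + r cosθ/√(L² − r² sin²θ)].
With r = 0.0528 m, L = 0.2332 m, θ = 140.4°: √(L² − r² sin²θ) = 0.23076 m.
v = −0.0528·107.4·0.63742·[1 + 0.0528·-0.77051/0.23076] = -2.9774 m/s.
|v| = 2.9774 m/s.

2.98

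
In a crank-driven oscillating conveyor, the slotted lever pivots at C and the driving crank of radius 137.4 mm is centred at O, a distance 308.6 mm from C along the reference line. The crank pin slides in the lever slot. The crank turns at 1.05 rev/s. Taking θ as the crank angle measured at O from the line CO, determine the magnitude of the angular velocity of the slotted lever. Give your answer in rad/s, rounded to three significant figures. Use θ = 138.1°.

ω = 6.597 rad/s (from 1.05 rev/s).
Crank pin A relative to C: A = (d + r cosθ, r sinθ); lever angle φ = atan2(r sinθ, d + r cosθ).
Differentiating tanφ: φ̇ = rω(d cosθ + r)/(d² + r² + 2dr cosθ).
d² + r² + 2dr cosθ = |CA|² = 0.0509927 m²;  d cosθ + r = -0.092295 m.
|ω_lever| = |0.1374·6.597·-0.092295| / 0.0509927 = 1.6407 rad/s.

1.64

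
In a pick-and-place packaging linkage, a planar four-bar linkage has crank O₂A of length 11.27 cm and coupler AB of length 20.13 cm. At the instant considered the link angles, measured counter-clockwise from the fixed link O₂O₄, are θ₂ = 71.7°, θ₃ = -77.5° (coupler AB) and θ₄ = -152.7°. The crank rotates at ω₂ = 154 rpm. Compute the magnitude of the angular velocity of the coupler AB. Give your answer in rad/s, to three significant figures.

6.53

ω₂ = 16.13 rad/s (from 154 rpm).
Differentiating the loop-closure r₂e^{iθ₂}+r₃e^{iθ₃}=r₁+r₄e^{iθ₄} gives r₂ω₂e^{iθ₂}+r₃ω₃e^{iθ₃}=r₄ω₄e^{iθ₄}.
Eliminating the other unknown: ω₃ = r₂ω₂ sin(θ₄−θ₂) / [r₃ sin(θ₃−θ₄)].
Numerator sine = +0.69966; denominator sine = +0.96682.
Result = 0.1127·16.13·(+0.69966) / (0.2013·(+0.96682)) = +6.5339 rad/s; magnitude 6.5339 rad/s.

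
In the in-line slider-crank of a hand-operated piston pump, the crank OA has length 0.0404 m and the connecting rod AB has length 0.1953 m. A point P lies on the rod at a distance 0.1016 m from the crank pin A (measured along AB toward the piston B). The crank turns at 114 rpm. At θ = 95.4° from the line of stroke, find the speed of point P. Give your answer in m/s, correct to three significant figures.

ω = 11.94 rad/s.  Crank-pin speed |V_A| = rω = 0.4823 m/s, perpendicular to OA.
Rod angle: sinφ = −(r/L) sinθ ⇒ φ = -11.885°; ω_rod = −rω cosθ/√(L²−r²sin²θ) = +0.23749 rad/s.
V_P = V_A + ω_rod × AP, with AP = 0.1016 m along the rod.
Components: V_Px = −rω sinθ − a·ω_rod·sinφ = -0.47519 m/s;  V_Py = rω cosθ + a·ω_rod·cosφ = -0.021776 m/s.
|V_P| = √(V_Px² + V_Py²) = 0.47569 m/s.

0.476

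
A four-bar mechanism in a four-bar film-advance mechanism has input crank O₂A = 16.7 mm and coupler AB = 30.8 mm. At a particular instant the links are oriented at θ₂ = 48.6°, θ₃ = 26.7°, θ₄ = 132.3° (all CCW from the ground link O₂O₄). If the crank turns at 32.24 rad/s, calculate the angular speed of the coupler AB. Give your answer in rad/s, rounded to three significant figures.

18.0

ω₂ = 32.24 rad/s
Differentiating the loop-closure r₂e^{iθ₂}+r₃e^{iθ₃}=r₁+r₄e^{iθ₄} gives r₂ω₂e^{iθ₂}+r₃ω₃e^{iθ₃}=r₄ω₄e^{iθ₄}.
Eliminating the other unknown: ω₃ = r₂ω₂ sin(θ₄−θ₂) / [r₃ sin(θ₃−θ₄)].
Numerator sine = +0.99396; denominator sine = -0.96316.
Result = 0.0167·32.24·(+0.99396) / (0.0308·(-0.96316)) = -18.04 rad/s; magnitude 18.04 rad/s.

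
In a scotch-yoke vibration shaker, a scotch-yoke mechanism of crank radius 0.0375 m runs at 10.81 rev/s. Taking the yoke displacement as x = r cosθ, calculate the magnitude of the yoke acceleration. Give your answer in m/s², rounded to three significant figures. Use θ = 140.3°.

ω = 67.92 rad/s (from 10.81 rev/s).
x = r cosθ ⇒ ẍ = −rω² cosθ (ω constant).
|a| = rω²|cosθ| = 0.0375·(67.92)²·|cos 140.3°| = 133.1 m/s².

133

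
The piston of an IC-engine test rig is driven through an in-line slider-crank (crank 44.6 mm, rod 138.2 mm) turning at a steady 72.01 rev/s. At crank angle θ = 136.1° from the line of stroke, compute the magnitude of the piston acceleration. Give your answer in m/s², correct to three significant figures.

ω = 2π·72 = 452.5 rad/s
x(θ) = r cosθ + √(L² − r² sin²θ); with ω constant, a = ω²·d²x/dθ².
d²x/dθ² = −r cosθ − r²(cos2θ)/√u − r⁴ sin²2θ/(4u^{3/2}),  u = L² − r² sin²θ = 0.0181428 m².
Substituting r = 0.0446 m, L = 0.1382 m, θ = 136.1°: d²x/dθ² = +0.031165 m.
a = ω²·d²x/dθ² = (452.5)²·(+0.031165) = +6380 m/s²;  |a| = 6380 m/s².

6380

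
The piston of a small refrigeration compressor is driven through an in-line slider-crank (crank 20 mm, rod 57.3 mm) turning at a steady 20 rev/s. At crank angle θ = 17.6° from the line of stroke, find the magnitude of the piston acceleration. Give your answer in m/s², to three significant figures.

393

ω = 2π·20 = 125.7 rad/s
x(θ) = r cosθ + √(L² − r² sin²θ); with ω constant, a = ω²·d²x/dθ².
d²x/dθ² = −r cosθ − r²(cos2θ)/√u − r⁴ sin²2θ/(4u^{3/2}),  u = L² − r² sin²θ = 0.00324672 m².
Substituting r = 0.02 m, L = 0.0573 m, θ = 17.6°: d²x/dθ² = -0.024872 m.
a = ω²·d²x/dθ² = (125.7)²·(-0.024872) = -392.76 m/s²;  |a| = 392.76 m/s².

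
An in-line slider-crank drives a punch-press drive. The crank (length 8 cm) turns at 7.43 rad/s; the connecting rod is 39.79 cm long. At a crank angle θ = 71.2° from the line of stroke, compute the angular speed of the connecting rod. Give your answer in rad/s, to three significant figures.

0.490

ω = 7.43 rad/s
The rod makes angle φ with the slider axis where L sinφ = r sinθ; differentiating, L cosφ·φ̇ = r ω cosθ.
L cosφ = √(L² − r² sin²θ) = 0.39063 m.
|ω_rod| = r ω |cosθ| / √(L² − r² sin²θ) = 0.08·7.43·0.32227/0.39063 = 0.49038 rad/s.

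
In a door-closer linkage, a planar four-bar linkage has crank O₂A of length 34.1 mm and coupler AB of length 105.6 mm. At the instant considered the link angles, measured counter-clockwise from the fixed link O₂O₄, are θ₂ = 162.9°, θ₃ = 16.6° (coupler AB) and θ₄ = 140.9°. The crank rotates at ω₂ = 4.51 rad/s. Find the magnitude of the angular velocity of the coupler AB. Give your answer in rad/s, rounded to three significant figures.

ω₂ = 4.51 rad/s
Differentiating the loop-closure r₂e^{iθ₂}+r₃e^{iθ₃}=r₁+r₄e^{iθ₄} gives r₂ω₂e^{iθ₂}+r₃ω₃e^{iθ₃}=r₄ω₄e^{iθ₄}.
Eliminating the other unknown: ω₃ = r₂ω₂ sin(θ₄−θ₂) / [r₃ sin(θ₃−θ₄)].
Numerator sine = -0.37461; denominator sine = -0.82610.
Result = 0.0341·4.51·(-0.37461) / (0.1056·(-0.82610)) = +0.66041 rad/s; magnitude 0.66041 rad/s.

0.660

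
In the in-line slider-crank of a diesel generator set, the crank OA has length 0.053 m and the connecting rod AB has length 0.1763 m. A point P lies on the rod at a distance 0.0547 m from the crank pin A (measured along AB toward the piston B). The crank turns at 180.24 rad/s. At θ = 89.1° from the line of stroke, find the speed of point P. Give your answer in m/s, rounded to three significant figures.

9.57

ω = 180.2 rad/s.  Crank-pin speed |V_A| = rω = 9.5527 m/s, perpendicular to OA.
Rod angle: sinφ = −(r/L) sinθ ⇒ φ = -17.493°; ω_rod = −rω cosθ/√(L²−r²sin²θ) = -0.89236 rad/s.
V_P = V_A + ω_rod × AP, with AP = 0.0547 m along the rod.
Components: V_Px = −rω sinθ − a·ω_rod·sinφ = -9.5662 m/s;  V_Py = rω cosθ + a·ω_rod·cosφ = +0.10349 m/s.
|V_P| = √(V_Px² + V_Py²) = 9.5668 m/s.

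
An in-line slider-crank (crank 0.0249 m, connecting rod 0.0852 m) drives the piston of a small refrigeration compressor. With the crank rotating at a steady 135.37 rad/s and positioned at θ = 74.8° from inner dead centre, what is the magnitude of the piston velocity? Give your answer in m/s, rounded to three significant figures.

3.51

ω = 135.4 rad/s
For an in-line slider-crank, x = r cosθ + √(L² − r² sin²θ), so v = −rω sinθ·[1 + r cosθ/√(L² − r² sin²θ)].
With r = 0.0249 m, L = 0.0852 m, θ = 74.8°: √(L² − r² sin²θ) = 0.081741 m.
v = −0.0249·135.4·0.96502·[1 + 0.0249·0.26219/0.081741] = -3.5126 m/s.
|v| = 3.5126 m/s.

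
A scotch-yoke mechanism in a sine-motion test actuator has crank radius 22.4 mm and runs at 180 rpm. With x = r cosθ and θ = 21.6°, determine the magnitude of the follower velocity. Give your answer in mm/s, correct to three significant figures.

155

ω = 18.85 rad/s (from 180 rpm).
x = r cosθ ⇒ ẋ = −rω sinθ.
|v| = rω|sinθ| = 0.0224·18.85·|sin 21.6°| = 0.15543 m/s = 155.43 mm/s.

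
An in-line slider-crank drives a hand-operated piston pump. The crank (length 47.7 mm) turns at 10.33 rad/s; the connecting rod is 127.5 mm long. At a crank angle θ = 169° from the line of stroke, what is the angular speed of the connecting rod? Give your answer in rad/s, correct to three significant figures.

3.80

ω = 10.33 rad/s
The rod makes angle φ with the slider axis where L sinφ = r sinθ; differentiating, L cosφ·φ̇ = r ω cosθ.
L cosφ = √(L² − r² sin²θ) = 0.12717 m.
|ω_rod| = r ω |cosθ| / √(L² − r² sin²θ) = 0.0477·10.33·0.98163/0.12717 = 3.8033 rad/s.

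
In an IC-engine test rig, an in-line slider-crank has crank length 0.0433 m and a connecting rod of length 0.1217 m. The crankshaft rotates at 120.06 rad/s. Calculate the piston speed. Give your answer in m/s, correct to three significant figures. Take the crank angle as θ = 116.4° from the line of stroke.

3.88

ω = 120.1 rad/s
For an in-line slider-crank, x = r cosθ + √(L² − r² sin²θ), so v = −rω sinθ·[1 + r cosθ/√(L² − r² sin²θ)].
With r = 0.0433 m, L = 0.1217 m, θ = 116.4°: √(L² − r² sin²θ) = 0.11535 m.
v = −0.0433·120.1·0.89571·[1 + 0.0433·-0.44464/0.11535] = -3.8793 m/s.
|v| = 3.8793 m/s.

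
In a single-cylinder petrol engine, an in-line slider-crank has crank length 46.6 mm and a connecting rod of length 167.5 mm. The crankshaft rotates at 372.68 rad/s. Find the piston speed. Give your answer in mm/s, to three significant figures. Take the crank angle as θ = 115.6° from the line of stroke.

ω = 372.7 rad/s
For an in-line slider-crank, x = r cosθ + √(L² − r² sin²θ), so v = −rω sinθ·[1 + r cosθ/√(L² − r² sin²θ)].
With r = 0.0466 m, L = 0.1675 m, θ = 115.6°: √(L² − r² sin²θ) = 0.16214 m.
v = −0.0466·372.7·0.90183·[1 + 0.0466·-0.43209/0.16214] = -13.717 m/s.
|v| = 13.717 m/s = 13717 mm/s.

13700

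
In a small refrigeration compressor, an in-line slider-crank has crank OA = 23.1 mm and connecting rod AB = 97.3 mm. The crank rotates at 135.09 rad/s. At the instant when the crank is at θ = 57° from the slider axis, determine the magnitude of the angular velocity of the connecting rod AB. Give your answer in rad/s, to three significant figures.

17.8

ω = 135.1 rad/s
The rod makes angle φ with the slider axis where L sinφ = r sinθ; differentiating, L cosφ·φ̇ = r ω cosθ.
L cosφ = √(L² − r² sin²θ) = 0.095352 m.
|ω_rod| = r ω |cosθ| / √(L² − r² sin²θ) = 0.0231·135.1·0.54464/0.095352 = 17.824 rad/s.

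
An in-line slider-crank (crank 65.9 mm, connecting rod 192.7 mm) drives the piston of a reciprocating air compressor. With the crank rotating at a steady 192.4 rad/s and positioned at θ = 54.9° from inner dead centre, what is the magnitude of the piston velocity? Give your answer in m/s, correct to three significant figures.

ω = 192.4 rad/s
For an in-line slider-crank, x = r cosθ + √(L² − r² sin²θ), so v = −rω sinθ·[1 + r cosθ/√(L² − r² sin²θ)].
With r = 0.0659 m, L = 0.1927 m, θ = 54.9°: √(L² − r² sin²θ) = 0.185 m.
v = −0.0659·192.4·0.81815·[1 + 0.0659·0.57501/0.185] = -12.498 m/s.
|v| = 12.498 m/s.

12.5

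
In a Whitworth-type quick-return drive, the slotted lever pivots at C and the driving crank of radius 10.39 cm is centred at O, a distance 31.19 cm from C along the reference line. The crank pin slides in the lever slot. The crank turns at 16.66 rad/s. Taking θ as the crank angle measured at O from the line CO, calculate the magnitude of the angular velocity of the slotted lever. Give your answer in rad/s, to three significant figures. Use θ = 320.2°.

3.77

ω = 16.66 rad/s
Crank pin A relative to C: A = (d + r cosθ, r sinθ); lever angle φ = atan2(r sinθ, d + r cosθ).
Differentiating tanφ: φ̇ = rω(d cosθ + r)/(d² + r² + 2dr cosθ).
d² + r² + 2dr cosθ = |CA|² = 0.157871 m²;  d cosθ + r = +0.34353 m.
|ω_lever| = |0.1039·16.66·+0.34353| / 0.157871 = 3.7666 rad/s.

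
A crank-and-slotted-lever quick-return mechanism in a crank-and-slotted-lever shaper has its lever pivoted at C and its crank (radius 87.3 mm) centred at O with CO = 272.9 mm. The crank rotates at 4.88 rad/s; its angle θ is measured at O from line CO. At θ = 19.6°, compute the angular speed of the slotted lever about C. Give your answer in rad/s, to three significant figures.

ω = 4.88 rad/s
Crank pin A relative to C: A = (d + r cosθ, r sinθ); lever angle φ = atan2(r sinθ, d + r cosθ).
Differentiating tanφ: φ̇ = rω(d cosθ + r)/(d² + r² + 2dr cosθ).
d² + r² + 2dr cosθ = |CA|² = 0.126983 m²;  d cosθ + r = +0.34439 m.
|ω_lever| = |0.0873·4.88·+0.34439| / 0.126983 = 1.1554 rad/s.

1.16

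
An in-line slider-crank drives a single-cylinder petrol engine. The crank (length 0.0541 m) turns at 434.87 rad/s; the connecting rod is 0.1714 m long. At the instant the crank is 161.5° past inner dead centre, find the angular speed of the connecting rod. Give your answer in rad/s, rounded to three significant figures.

ω = 434.9 rad/s
The rod makes angle φ with the slider axis where L sinφ = r sinθ; differentiating, L cosφ·φ̇ = r ω cosθ.
L cosφ = √(L² − r² sin²θ) = 0.17054 m.
|ω_rod| = r ω |cosθ| / √(L² − r² sin²θ) = 0.0541·434.9·0.94832/0.17054 = 130.83 rad/s.

131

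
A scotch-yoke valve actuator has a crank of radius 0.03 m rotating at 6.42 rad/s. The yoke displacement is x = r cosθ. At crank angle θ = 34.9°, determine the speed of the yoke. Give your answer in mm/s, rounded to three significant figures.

110

ω = 6.42 rad/s
x = r cosθ ⇒ ẋ = −rω sinθ.
|v| = rω|sinθ| = 0.03·6.42·|sin 34.9°| = 0.1102 m/s = 110.2 mm/s.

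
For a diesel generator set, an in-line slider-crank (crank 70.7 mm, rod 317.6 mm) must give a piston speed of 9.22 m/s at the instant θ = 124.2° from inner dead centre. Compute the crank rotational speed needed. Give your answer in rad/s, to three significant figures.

181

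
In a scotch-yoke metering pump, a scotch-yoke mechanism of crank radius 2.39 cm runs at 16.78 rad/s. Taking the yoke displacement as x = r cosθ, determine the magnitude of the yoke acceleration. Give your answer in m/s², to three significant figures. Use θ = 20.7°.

6.30

ω = 16.78 rad/s
x = r cosθ ⇒ ẍ = −rω² cosθ (ω constant).
|a| = rω²|cosθ| = 0.0239·(16.78)²·|cos 20.7°| = 6.2951 m/s².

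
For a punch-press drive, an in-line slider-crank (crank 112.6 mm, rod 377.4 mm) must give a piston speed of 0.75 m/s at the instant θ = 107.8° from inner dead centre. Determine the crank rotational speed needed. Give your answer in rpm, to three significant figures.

73.8

For an in-line slider-crank, |v_piston| = rω|sinθ|·[1 + r cosθ/√(L² − r² sin²θ)].
With r = 0.1126 m, L = 0.3774 m, θ = 107.8°: the bracketed kinematic factor |dx/dθ| = 0.097011 m.
ω = v/|dx/dθ| = 0.75/0.097011 = 7.731 rad/s.
N = 60ω/(2π) = 73.826 rpm.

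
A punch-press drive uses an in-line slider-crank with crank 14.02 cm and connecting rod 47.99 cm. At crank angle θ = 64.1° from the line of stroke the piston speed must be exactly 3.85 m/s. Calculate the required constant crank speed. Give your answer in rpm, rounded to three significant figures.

For an in-line slider-crank, |v_piston| = rω|sinθ|·[1 + r cosθ/√(L² − r² sin²θ)].
With r = 0.1402 m, L = 0.4799 m, θ = 64.1°: the bracketed kinematic factor |dx/dθ| = 0.1428 m.
ω = v/|dx/dθ| = 3.85/0.1428 = 26.961 rad/s.
N = 60ω/(2π) = 257.46 rpm.

257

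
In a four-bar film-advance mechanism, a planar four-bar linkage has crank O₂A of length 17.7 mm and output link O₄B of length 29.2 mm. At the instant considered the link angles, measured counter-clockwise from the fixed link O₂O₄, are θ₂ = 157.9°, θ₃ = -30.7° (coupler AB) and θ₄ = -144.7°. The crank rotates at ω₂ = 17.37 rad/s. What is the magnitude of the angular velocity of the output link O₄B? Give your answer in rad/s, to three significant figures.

ω₂ = 17.37 rad/s
Differentiating the loop-closure r₂e^{iθ₂}+r₃e^{iθ₃}=r₁+r₄e^{iθ₄} gives r₂ω₂e^{iθ₂}+r₃ω₃e^{iθ₃}=r₄ω₄e^{iθ₄}.
Eliminating the other unknown: ω₄ = r₂ω₂ sin(θ₂−θ₃) / [r₄ sin(θ₄−θ₃)].
Numerator sine = -0.14954; denominator sine = -0.91355.
Result = 0.0177·17.37·(-0.14954) / (0.0292·(-0.91355)) = +1.7235 rad/s; magnitude 1.7235 rad/s.

1.72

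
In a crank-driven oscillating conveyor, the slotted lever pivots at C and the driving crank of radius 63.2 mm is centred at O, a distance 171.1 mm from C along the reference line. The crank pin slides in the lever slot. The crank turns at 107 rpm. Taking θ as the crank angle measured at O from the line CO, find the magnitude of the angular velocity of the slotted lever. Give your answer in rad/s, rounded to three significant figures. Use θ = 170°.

6.23

ω = 11.21 rad/s (from 107 rpm).
Crank pin A relative to C: A = (d + r cosθ, r sinθ); lever angle φ = atan2(r sinθ, d + r cosθ).
Differentiating tanφ: φ̇ = rω(d cosθ + r)/(d² + r² + 2dr cosθ).
d² + r² + 2dr cosθ = |CA|² = 0.011971 m²;  d cosθ + r = -0.1053 m.
|ω_lever| = |0.0632·11.21·-0.1053| / 0.011971 = 6.2292 rad/s.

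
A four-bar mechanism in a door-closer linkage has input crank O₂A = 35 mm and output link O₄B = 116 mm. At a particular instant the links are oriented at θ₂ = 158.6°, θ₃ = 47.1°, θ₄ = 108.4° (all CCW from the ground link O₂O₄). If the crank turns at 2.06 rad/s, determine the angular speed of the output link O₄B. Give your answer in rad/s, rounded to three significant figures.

0.659

ω₂ = 2.06 rad/s
Differentiating the loop-closure r₂e^{iθ₂}+r₃e^{iθ₃}=r₁+r₄e^{iθ₄} gives r₂ω₂e^{iθ₂}+r₃ω₃e^{iθ₃}=r₄ω₄e^{iθ₄}.
Eliminating the other unknown: ω₄ = r₂ω₂ sin(θ₂−θ₃) / [r₄ sin(θ₄−θ₃)].
Numerator sine = +0.93042; denominator sine = +0.87715.
Result = 0.035·2.06·(+0.93042) / (0.116·(+0.87715)) = +0.6593 rad/s; magnitude 0.6593 rad/s.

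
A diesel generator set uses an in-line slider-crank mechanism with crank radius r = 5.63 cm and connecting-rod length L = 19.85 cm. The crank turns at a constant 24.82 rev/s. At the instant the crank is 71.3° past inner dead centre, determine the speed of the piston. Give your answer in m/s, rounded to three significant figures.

ω = 2π·24.8 = 155.9 rad/s
For an in-line slider-crank, x = r cosθ + √(L² − r² sin²θ), so v = −rω sinθ·[1 + r cosθ/√(L² − r² sin²θ)].
With r = 0.0563 m, L = 0.1985 m, θ = 71.3°: √(L² − r² sin²θ) = 0.1912 m.
v = −0.0563·155.9·0.94721·[1 + 0.0563·0.32061/0.1912] = -9.1015 m/s.
|v| = 9.1015 m/s.

9.10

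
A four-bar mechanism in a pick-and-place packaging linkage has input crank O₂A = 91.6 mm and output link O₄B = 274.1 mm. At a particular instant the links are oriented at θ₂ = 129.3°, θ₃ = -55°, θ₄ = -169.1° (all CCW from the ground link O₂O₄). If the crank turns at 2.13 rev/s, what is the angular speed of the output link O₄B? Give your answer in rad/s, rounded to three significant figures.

0.367

ω₂ = 13.38 rad/s (from 2.13 rev/s).
Differentiating the loop-closure r₂e^{iθ₂}+r₃e^{iθ₃}=r₁+r₄e^{iθ₄} gives r₂ω₂e^{iθ₂}+r₃ω₃e^{iθ₃}=r₄ω₄e^{iθ₄}.
Eliminating the other unknown: ω₄ = r₂ω₂ sin(θ₂−θ₃) / [r₄ sin(θ₄−θ₃)].
Numerator sine = -0.07498; denominator sine = -0.91283.
Result = 0.0916·13.38·(-0.07498) / (0.2741·(-0.91283)) = +0.36736 rad/s; magnitude 0.36736 rad/s.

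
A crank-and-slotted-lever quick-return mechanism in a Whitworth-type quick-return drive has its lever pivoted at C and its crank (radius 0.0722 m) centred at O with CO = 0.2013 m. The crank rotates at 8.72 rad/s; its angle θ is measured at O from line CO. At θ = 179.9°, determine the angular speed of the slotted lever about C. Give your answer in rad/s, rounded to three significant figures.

ω = 8.72 rad/s
Crank pin A relative to C: A = (d + r cosθ, r sinθ); lever angle φ = atan2(r sinθ, d + r cosθ).
Differentiating tanφ: φ̇ = rω(d cosθ + r)/(d² + r² + 2dr cosθ).
d² + r² + 2dr cosθ = |CA|² = 0.0166669 m²;  d cosθ + r = -0.1291 m.
|ω_lever| = |0.0722·8.72·-0.1291| / 0.0166669 = 4.8767 rad/s.

4.88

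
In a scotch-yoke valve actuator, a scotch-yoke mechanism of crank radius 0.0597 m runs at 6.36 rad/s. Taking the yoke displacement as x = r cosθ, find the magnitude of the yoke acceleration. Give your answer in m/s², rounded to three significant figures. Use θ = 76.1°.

0.580

ω = 6.36 rad/s
x = r cosθ ⇒ ẍ = −rω² cosθ (ω constant).
|a| = rω²|cosθ| = 0.0597·(6.36)²·|cos 76.1°| = 0.58011 m/s².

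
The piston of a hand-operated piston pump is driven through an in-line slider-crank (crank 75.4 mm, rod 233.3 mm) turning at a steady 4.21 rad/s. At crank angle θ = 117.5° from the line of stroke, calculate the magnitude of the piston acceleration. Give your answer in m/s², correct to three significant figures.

ω = 4.21 rad/s
x(θ) = r cosθ + √(L² − r² sin²θ); with ω constant, a = ω²·d²x/dθ².
d²x/dθ² = −r cosθ − r²(cos2θ)/√u − r⁴ sin²2θ/(4u^{3/2}),  u = L² − r² sin²θ = 0.0499559 m².
Substituting r = 0.0754 m, L = 0.2333 m, θ = 117.5°: d²x/dθ² = +0.04892 m.
a = ω²·d²x/dθ² = (4.21)²·(+0.04892) = +0.86706 m/s²;  |a| = 0.86706 m/s².

0.867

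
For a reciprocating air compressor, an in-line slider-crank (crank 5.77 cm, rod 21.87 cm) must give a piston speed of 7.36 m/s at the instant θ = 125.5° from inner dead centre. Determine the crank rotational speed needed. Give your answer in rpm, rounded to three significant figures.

1770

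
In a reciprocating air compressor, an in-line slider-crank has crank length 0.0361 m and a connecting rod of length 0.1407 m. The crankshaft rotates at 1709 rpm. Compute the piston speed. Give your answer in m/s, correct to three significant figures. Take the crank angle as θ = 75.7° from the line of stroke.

ω = 2π·1709/60 = 179 rad/s
For an in-line slider-crank, x = r cosθ + √(L² − r² sin²θ), so v = −rω sinθ·[1 + r cosθ/√(L² − r² sin²θ)].
With r = 0.0361 m, L = 0.1407 m, θ = 75.7°: √(L² − r² sin²θ) = 0.13628 m.
v = −0.0361·179·0.96902·[1 + 0.0361·0.24700/0.13628] = -6.6701 m/s.
|v| = 6.6701 m/s.

6.67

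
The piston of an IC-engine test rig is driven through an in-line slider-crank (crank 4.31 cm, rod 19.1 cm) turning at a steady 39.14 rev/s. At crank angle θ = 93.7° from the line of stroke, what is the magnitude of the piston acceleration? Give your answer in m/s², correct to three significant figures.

767

ω = 2π·39.1 = 245.9 rad/s
x(θ) = r cosθ + √(L² − r² sin²θ); with ω constant, a = ω²·d²x/dθ².
d²x/dθ² = −r cosθ − r²(cos2θ)/√u − r⁴ sin²2θ/(4u^{3/2}),  u = L² − r² sin²θ = 0.0346311 m².
Substituting r = 0.0431 m, L = 0.191 m, θ = 93.7°: d²x/dθ² = +0.012678 m.
a = ω²·d²x/dθ² = (245.9)²·(+0.012678) = +766.75 m/s²;  |a| = 766.75 m/s².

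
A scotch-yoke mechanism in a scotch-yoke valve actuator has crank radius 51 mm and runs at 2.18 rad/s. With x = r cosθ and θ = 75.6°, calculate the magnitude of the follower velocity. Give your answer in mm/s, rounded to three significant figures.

108

ω = 2.18 rad/s
x = r cosθ ⇒ ẋ = −rω sinθ.
|v| = rω|sinθ| = 0.051·2.18·|sin 75.6°| = 0.10769 m/s = 107.69 mm/s.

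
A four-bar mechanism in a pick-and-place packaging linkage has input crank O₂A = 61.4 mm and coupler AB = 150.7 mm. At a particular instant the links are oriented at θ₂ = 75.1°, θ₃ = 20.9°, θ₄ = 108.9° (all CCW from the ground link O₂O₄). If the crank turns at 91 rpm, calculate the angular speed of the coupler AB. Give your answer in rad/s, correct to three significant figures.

ω₂ = 9.529 rad/s (from 91 rpm).
Differentiating the loop-closure r₂e^{iθ₂}+r₃e^{iθ₃}=r₁+r₄e^{iθ₄} gives r₂ω₂e^{iθ₂}+r₃ω₃e^{iθ₃}=r₄ω₄e^{iθ₄}.
Eliminating the other unknown: ω₃ = r₂ω₂ sin(θ₄−θ₂) / [r₃ sin(θ₃−θ₄)].
Numerator sine = +0.55630; denominator sine = -0.99939.
Result = 0.0614·9.529·(+0.55630) / (0.1507·(-0.99939)) = -2.1612 rad/s; magnitude 2.1612 rad/s.

2.16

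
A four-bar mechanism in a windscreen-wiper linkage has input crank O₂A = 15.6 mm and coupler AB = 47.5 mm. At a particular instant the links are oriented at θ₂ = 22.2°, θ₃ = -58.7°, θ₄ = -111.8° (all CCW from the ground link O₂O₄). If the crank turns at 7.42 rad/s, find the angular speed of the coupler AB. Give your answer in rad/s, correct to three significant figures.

ω₂ = 7.42 rad/s
Differentiating the loop-closure r₂e^{iθ₂}+r₃e^{iθ₃}=r₁+r₄e^{iθ₄} gives r₂ω₂e^{iθ₂}+r₃ω₃e^{iθ₃}=r₄ω₄e^{iθ₄}.
Eliminating the other unknown: ω₃ = r₂ω₂ sin(θ₄−θ₂) / [r₃ sin(θ₃−θ₄)].
Numerator sine = -0.71934; denominator sine = +0.79968.
Result = 0.0156·7.42·(-0.71934) / (0.0475·(+0.79968)) = -2.192 rad/s; magnitude 2.192 rad/s.

2.19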